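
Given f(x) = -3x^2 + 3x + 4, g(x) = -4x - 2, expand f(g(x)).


Substitute g(x) into f:
f(g(x)) = -3*(-4x - 2)^2 + 3*(-4x - 2) + 4
(-4x - 2)^2 = 16x^2 + 16x + 4
Expand and combine: -48x^2 - 60x - 14


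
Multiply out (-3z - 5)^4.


Expand (-3z - 5)^4 by repeated multiplication:
  (-3z - 5)^2 = 9z^2 + 30z + 25
  (-3z - 5)^3 = -27z^3 - 135z^2 - 225z - 125
= 81z^4 + 540z^3 + 1350z^2 + 1500z + 625


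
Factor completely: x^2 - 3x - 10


Roots satisfy r1 + r2 = -b/a = 3 and r1*r2 = c/a = -10.
So r1 = 5, r2 = -2.
x^2 - 3x - 10 = (x - r1)(x - r2) = (x - 5)(x + 2)


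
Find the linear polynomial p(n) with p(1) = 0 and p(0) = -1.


p(n) = mn + b. Using p(1)=0, p(0)=-1:
m = (0 + 1)/(1) = 1/1 = 1
b = 0 - m*(1) = 0 - 1 = -1
p(n) = n - 1


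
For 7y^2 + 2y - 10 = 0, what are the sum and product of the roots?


For ay^2+by+c=0: sum = -b/a, product = c/a.
a=7, b=2, c=-10
Sum = -(2)/7 = -2/7
Product = (-10)/7 = -10/7


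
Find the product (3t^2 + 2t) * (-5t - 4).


Distribute each term of the first polynomial:
  (3t^2)(-5t - 4) = -15t^3 - 12t^2
  (2t)(-5t - 4) = -10t^2 - 8t
Sum: -15t^3 - 22t^2 - 8t


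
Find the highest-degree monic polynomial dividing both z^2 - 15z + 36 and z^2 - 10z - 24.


Factor each:
  z^2 - 15z + 36 = (z - 12)(z - 3)
  z^2 - 10z - 24 = (z - 12)(z + 2)
Common monic factor: z - 12


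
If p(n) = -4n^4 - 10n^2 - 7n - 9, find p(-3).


Using direct substitution:
  -4 * (-3)^4 = -324
  0 * (-3)^3 = 0
  -10 * (-3)^2 = -90
  -7 * (-3)^1 = 21
  constant: -9
Sum = -324 + 0 - 90 + 21 - 9 = -402


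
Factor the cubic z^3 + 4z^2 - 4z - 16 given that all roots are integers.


Try integer roots (divisors of -16). z=2: p(2)=0.
Divide out (z - 2): quotient is z^2 + 6z + 8.
Factor the quadratic: (z + 2)(z + 4)
Result: (z - 2)(z + 2)(z + 4)


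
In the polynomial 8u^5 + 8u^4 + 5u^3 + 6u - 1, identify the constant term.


Read off the constant term: -1


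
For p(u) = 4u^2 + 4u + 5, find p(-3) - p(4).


p(-3) = 29
p(4) = 85
p(-3) - p(4) = 29 - 85 = -56


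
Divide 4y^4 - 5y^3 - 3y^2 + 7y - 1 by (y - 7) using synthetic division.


Synthetic division with c = 7. Coefficients: 4, -5, -3, 7, -1
Bring down 4.
  4 * 7 = 28; 28 - 5 = 23
  23 * 7 = 161; 161 - 3 = 158
  158 * 7 = 1106; 1106 + 7 = 1113
  1113 * 7 = 7791; 7791 - 1 = 7790
Quotient: 4y^3 + 23y^2 + 158y + 1113, Remainder: 7790


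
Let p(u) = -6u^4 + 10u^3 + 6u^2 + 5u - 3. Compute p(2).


Using direct substitution:
  -6 * (2)^4 = -96
  10 * (2)^3 = 80
  6 * (2)^2 = 24
  5 * (2)^1 = 10
  constant: -3
Sum = -96 + 80 + 24 + 10 - 3 = 15


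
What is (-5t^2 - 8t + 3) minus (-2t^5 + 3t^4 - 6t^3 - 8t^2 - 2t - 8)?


Distribute the minus sign:
  (-5t^2 - 8t + 3)
- (-2t^5 + 3t^4 - 6t^3 - 8t^2 - 2t - 8)
Negate second polynomial: 2t^5 - 3t^4 + 6t^3 + 8t^2 + 2t + 8
Add: 2t^5 - 3t^4 + 6t^3 + 3t^2 - 6t + 11


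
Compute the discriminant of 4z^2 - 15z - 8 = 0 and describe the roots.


D = b^2 - 4ac = (-15)^2 - 4(4)(-8) = 225 + 128 = 353
Since D > 0: two distinct irrational roots


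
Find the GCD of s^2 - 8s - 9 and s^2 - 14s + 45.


Factor each:
  s^2 - 8s - 9 = (s - 9)(s + 1)
  s^2 - 14s + 45 = (s - 9)(s - 5)
Common monic factor: s - 9


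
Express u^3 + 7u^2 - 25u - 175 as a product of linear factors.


Try integer roots (divisors of -175). u=5: p(5)=0.
Divide out (u - 5): quotient is u^2 + 12u + 35.
Factor the quadratic: (u + 7)(u + 5)
Result: (u - 5)(u + 7)(u + 5)


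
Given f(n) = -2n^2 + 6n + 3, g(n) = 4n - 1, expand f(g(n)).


Substitute g(n) into f:
f(g(n)) = -2*(4n - 1)^2 + 6*(4n - 1) + 3
(4n - 1)^2 = 16n^2 - 8n + 1
Expand and combine: -32n^2 + 40n - 5


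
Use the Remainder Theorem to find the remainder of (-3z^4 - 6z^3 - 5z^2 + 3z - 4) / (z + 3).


By the Remainder Theorem, the remainder equals p(-3):
  -3*(-3)^4 = -243
  -6*(-3)^3 = 162
  -5*(-3)^2 = -45
  3*(-3)^1 = -9
  constant: -4
Sum: -243 + 162 - 45 - 9 - 4 = -139


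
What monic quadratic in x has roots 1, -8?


p(x) = (x - 1)(x + 8)
Expand: x^2 + 7x - 8


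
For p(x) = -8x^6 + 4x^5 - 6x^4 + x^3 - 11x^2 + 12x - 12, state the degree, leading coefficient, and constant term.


Highest power of x is 6, with coefficient -8. Constant term is -12.
Degree = 6, leading coefficient = -8, constant term = -12


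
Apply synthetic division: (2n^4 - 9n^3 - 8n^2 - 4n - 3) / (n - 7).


Synthetic division with c = 7. Coefficients: 2, -9, -8, -4, -3
Bring down 2.
  2 * 7 = 14; 14 - 9 = 5
  5 * 7 = 35; 35 - 8 = 27
  27 * 7 = 189; 189 - 4 = 185
  185 * 7 = 1295; 1295 - 3 = 1292
Quotient: 2n^3 + 5n^2 + 27n + 185, Remainder: 1292


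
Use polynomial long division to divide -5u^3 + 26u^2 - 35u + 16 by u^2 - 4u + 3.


(-5u^3 + 26u^2 - 35u + 16) / (u^2 - 4u + 3)
Step 1: -5u * (u^2 - 4u + 3) = -5u^3 + 20u^2 - 15u; subtract.
Step 2: 6 * (u^2 - 4u + 3) = 6u^2 - 24u + 18; subtract.
Quotient: -5u + 6, Remainder: 4u - 2


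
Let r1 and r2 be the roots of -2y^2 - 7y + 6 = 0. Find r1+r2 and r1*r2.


For ay^2+by+c=0: sum = -b/a, product = c/a.
a=-2, b=-7, c=6
Sum = -(-7)/-2 = -7/2
Product = (6)/-2 = -3


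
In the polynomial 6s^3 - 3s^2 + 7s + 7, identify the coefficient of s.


Read off the coefficient of s: 7


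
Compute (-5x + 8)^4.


Expand (-5x + 8)^4 by repeated multiplication:
  (-5x + 8)^2 = 25x^2 - 80x + 64
  (-5x + 8)^3 = -125x^3 + 600x^2 - 960x + 512
= 625x^4 - 4000x^3 + 9600x^2 - 10240x + 4096


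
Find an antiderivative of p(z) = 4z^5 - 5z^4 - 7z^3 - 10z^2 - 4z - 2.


Reverse power rule on each term:
  ∫ 4z^5 dz = (2/3)z^6
  ∫ -5z^4 dz = -z^5
  ∫ -7z^3 dz = -(7/4)z^4
  ∫ -10z^2 dz = -(10/3)z^3
  ∫ -4z dz = -2z^2
  ∫ -2 dz = -2z
F(z) = (2/3)z^6 - z^5 - (7/4)z^4 - (10/3)z^3 - 2z^2 - 2z + C


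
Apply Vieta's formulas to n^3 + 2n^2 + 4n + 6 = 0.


Monic cubic n^3+bn^2+cn+d=0: sum=-b, pairwise sum=c, product=-d.
b=2, c=4, d=6
r1+r2+r3 = -2
r1r2+r1r3+r2r3 = 4
r1r2r3 = -6


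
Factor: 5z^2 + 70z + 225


Roots satisfy r1 + r2 = -b/a = -14 and r1*r2 = c/a = 45.
So r1 = -9, r2 = -5.
5z^2 + 70z + 225 = 5(z - r1)(z - r2) = 5(z + 9)(z + 5)


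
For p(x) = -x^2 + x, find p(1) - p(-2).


p(1) = 0
p(-2) = -6
p(1) - p(-2) = 0 + 6 = 6


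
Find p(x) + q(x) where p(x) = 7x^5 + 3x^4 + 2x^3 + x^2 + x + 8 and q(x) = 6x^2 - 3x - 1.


Align terms by degree and add:
  7x^5 + 3x^4 + 2x^3 + x^2 + x + 8
+ 6x^2 - 3x - 1
= 7x^5 + 3x^4 + 2x^3 + 7x^2 - 2x + 7


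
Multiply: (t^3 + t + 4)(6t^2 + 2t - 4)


Distribute each term of the first polynomial:
  (t^3)(6t^2 + 2t - 4) = 6t^5 + 2t^4 - 4t^3
  (t)(6t^2 + 2t - 4) = 6t^3 + 2t^2 - 4t
  (4)(6t^2 + 2t - 4) = 24t^2 + 8t - 16
Sum: 6t^5 + 2t^4 + 2t^3 + 26t^2 + 4t - 16


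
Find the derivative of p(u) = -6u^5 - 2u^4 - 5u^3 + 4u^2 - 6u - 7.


Apply the power rule term by term:
  d/du(-6u^5) = -30u^4
  d/du(-2u^4) = -8u^3
  d/du(-5u^3) = -15u^2
  d/du(4u^2) = 8u
  d/du(-6u) = -6
  d/du(-7) = 0
p'(u) = -30u^4 - 8u^3 - 15u^2 + 8u - 6


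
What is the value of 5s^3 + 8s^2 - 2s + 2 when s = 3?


Using direct substitution:
  5 * (3)^3 = 135
  8 * (3)^2 = 72
  -2 * (3)^1 = -6
  constant: 2
Sum = 135 + 72 - 6 + 2 = 203


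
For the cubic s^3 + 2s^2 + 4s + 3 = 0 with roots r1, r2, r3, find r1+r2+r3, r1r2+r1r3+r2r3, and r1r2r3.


Monic cubic s^3+bs^2+cs+d=0: sum=-b, pairwise sum=c, product=-d.
b=2, c=4, d=3
r1+r2+r3 = -2
r1r2+r1r3+r2r3 = 4
r1r2r3 = -3


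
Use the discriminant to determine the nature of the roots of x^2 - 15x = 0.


D = b^2 - 4ac = (-15)^2 - 4(1)(0) = 225 = 225
Since D > 0: two distinct rational roots


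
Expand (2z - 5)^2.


Expand (2z - 5)^2 by repeated multiplication:
= 4z^2 - 20z + 25


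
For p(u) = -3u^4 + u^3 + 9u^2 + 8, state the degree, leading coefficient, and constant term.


Highest power of u is 4, with coefficient -3. Constant term is 8.
Degree = 4, leading coefficient = -3, constant term = 8


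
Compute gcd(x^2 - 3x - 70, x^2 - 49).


Factor each:
  x^2 - 3x - 70 = (x + 7)(x - 10)
  x^2 - 49 = (x + 7)(x - 7)
Common monic factor: x + 7


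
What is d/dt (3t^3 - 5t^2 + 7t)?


Apply the power rule term by term:
  d/dt(3t^3) = 9t^2
  d/dt(-5t^2) = -10t
  d/dt(7t) = 7
p'(t) = 9t^2 - 10t + 7


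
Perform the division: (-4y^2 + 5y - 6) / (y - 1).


(-4y^2 + 5y - 6) / (y - 1)
Step 1: -4y * (y - 1) = -4y^2 + 4y; subtract.
Step 2: 1 * (y - 1) = y - 1; subtract.
Quotient: -4y + 1, Remainder: -5


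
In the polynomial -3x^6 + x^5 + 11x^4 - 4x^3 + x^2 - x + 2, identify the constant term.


Read off the constant term: 2


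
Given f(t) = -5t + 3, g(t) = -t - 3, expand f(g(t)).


Substitute g(t) into f:
f(g(t)) = -5*(-t - 3) + 3
Expand and combine: 5t + 18


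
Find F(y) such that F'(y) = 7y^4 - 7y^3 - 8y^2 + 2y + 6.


Reverse power rule on each term:
  ∫ 7y^4 dy = (7/5)y^5
  ∫ -7y^3 dy = -(7/4)y^4
  ∫ -8y^2 dy = -(8/3)y^3
  ∫ 2y dy = y^2
  ∫ 6 dy = 6y
F(y) = (7/5)y^5 - (7/4)y^4 - (8/3)y^3 + y^2 + 6y + C


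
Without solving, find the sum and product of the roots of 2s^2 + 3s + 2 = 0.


For as^2+bs+c=0: sum = -b/a, product = c/a.
a=2, b=3, c=2
Sum = -(3)/2 = -3/2
Product = (2)/2 = 1


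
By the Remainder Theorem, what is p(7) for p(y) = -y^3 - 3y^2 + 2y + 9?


By the Remainder Theorem, the remainder equals p(7):
  -1*(7)^3 = -343
  -3*(7)^2 = -147
  2*(7)^1 = 14
  constant: 9
Sum: -343 - 147 + 14 + 9 = -467


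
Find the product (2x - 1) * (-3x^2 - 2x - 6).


Distribute each term of the first polynomial:
  (2x)(-3x^2 - 2x - 6) = -6x^3 - 4x^2 - 12x
  (-1)(-3x^2 - 2x - 6) = 3x^2 + 2x + 6
Sum: -6x^3 - x^2 - 10x + 6


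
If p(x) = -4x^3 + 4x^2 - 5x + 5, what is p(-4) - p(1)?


p(-4) = 345
p(1) = 0
p(-4) - p(1) = 345 = 345


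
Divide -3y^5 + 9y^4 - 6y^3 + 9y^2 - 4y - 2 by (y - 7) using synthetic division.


Synthetic division with c = 7. Coefficients: -3, 9, -6, 9, -4, -2
Bring down -3.
  -3 * 7 = -21; -21 + 9 = -12
  -12 * 7 = -84; -84 - 6 = -90
  -90 * 7 = -630; -630 + 9 = -621
  -621 * 7 = -4347; -4347 - 4 = -4351
  -4351 * 7 = -30457; -30457 - 2 = -30459
Quotient: -3y^4 - 12y^3 - 90y^2 - 621y - 4351, Remainder: -30459


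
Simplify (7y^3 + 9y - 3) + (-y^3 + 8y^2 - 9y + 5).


Align terms by degree and add:
  7y^3 + 9y - 3
  -y^3 + 8y^2 - 9y + 5
= 6y^3 + 8y^2 + 2


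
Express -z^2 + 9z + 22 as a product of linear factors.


Roots satisfy r1 + r2 = -b/a = 9 and r1*r2 = c/a = -22.
So r1 = -2, r2 = 11.
-z^2 + 9z + 22 = -(z - r1)(z - r2) = -(z + 2)(z - 11)


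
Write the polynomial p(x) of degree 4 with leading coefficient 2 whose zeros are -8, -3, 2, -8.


p(x) = 2(x + 8)(x + 3)(x - 2)(x + 8)
Expand: 2x^4 + 34x^3 + 148x^2 - 64x - 768


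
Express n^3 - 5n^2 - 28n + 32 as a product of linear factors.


Try integer roots (divisors of 32). n=1: p(1)=0.
Divide out (n - 1): quotient is n^2 - 4n - 32.
Factor the quadratic: (n - 8)(n + 4)
Result: (n - 1)(n - 8)(n + 4)


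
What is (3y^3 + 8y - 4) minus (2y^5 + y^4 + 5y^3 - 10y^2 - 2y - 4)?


Distribute the minus sign:
  (3y^3 + 8y - 4)
- (2y^5 + y^4 + 5y^3 - 10y^2 - 2y - 4)
Negate second polynomial: -2y^5 - y^4 - 5y^3 + 10y^2 + 2y + 4
Add: -2y^5 - y^4 - 2y^3 + 10y^2 + 10y


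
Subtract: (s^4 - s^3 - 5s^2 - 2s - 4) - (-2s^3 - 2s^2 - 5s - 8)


Distribute the minus sign:
  (s^4 - s^3 - 5s^2 - 2s - 4)
- (-2s^3 - 2s^2 - 5s - 8)
Negate second polynomial: 2s^3 + 2s^2 + 5s + 8
Add: s^4 + s^3 - 3s^2 + 3s + 4


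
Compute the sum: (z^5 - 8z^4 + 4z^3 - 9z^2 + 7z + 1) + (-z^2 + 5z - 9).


Align terms by degree and add:
  z^5 - 8z^4 + 4z^3 - 9z^2 + 7z + 1
  -z^2 + 5z - 9
= z^5 - 8z^4 + 4z^3 - 10z^2 + 12z - 8


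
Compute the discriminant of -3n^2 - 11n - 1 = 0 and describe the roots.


D = b^2 - 4ac = (-11)^2 - 4(-3)(-1) = 121 - 12 = 109
Since D > 0: two distinct irrational roots


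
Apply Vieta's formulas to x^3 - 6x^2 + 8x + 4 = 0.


Monic cubic x^3+bx^2+cx+d=0: sum=-b, pairwise sum=c, product=-d.
b=-6, c=8, d=4
r1+r2+r3 = 6
r1r2+r1r3+r2r3 = 8
r1r2r3 = -4


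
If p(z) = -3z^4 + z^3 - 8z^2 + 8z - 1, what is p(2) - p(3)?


p(2) = -57
p(3) = -265
p(2) - p(3) = -57 + 265 = 208


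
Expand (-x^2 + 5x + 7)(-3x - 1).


Distribute each term of the first polynomial:
  (-x^2)(-3x - 1) = 3x^3 + x^2
  (5x)(-3x - 1) = -15x^2 - 5x
  (7)(-3x - 1) = -21x - 7
Sum: 3x^3 - 14x^2 - 26x - 7


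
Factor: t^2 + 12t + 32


Roots satisfy r1 + r2 = -b/a = -12 and r1*r2 = c/a = 32.
So r1 = -8, r2 = -4.
t^2 + 12t + 32 = (t - r1)(t - r2) = (t + 8)(t + 4)


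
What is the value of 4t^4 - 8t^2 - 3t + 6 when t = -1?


Using direct substitution:
  4 * (-1)^4 = 4
  0 * (-1)^3 = 0
  -8 * (-1)^2 = -8
  -3 * (-1)^1 = 3
  constant: 6
Sum = 4 + 0 - 8 + 3 + 6 = 5


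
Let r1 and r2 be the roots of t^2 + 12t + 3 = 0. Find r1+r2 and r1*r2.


For at^2+bt+c=0: sum = -b/a, product = c/a.
a=1, b=12, c=3
Sum = -(12)/1 = -12
Product = (3)/1 = 3


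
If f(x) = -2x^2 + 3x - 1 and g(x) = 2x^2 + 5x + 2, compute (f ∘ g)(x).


Substitute g(x) into f:
f(g(x)) = -2*(2x^2 + 5x + 2)^2 + 3*(2x^2 + 5x + 2) + (-1)
(2x^2 + 5x + 2)^2 = 4x^4 + 20x^3 + 33x^2 + 20x + 4
Expand and combine: -8x^4 - 40x^3 - 60x^2 - 25x - 3


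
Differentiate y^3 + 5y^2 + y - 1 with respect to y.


Apply the power rule term by term:
  d/dy(y^3) = 3y^2
  d/dy(5y^2) = 10y
  d/dy(y) = 1
  d/dy(-1) = 0
p'(y) = 3y^2 + 10y + 1


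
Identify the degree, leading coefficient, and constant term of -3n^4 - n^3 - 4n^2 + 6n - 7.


Highest power of n is 4, with coefficient -3. Constant term is -7.
Degree = 4, leading coefficient = -3, constant term = -7


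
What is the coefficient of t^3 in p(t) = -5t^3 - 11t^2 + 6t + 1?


Read off the coefficient of t^3: -5


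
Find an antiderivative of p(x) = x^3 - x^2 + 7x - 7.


Reverse power rule on each term:
  ∫ x^3 dx = (1/4)x^4
  ∫ -x^2 dx = -(1/3)x^3
  ∫ 7x dx = (7/2)x^2
  ∫ -7 dx = -7x
F(x) = (1/4)x^4 - (1/3)x^3 + (7/2)x^2 - 7x + C


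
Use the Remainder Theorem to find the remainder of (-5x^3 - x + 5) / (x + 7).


By the Remainder Theorem, the remainder equals p(-7):
  -5*(-7)^3 = 1715
  0*(-7)^2 = 0
  -1*(-7)^1 = 7
  constant: 5
Sum: 1715 + 0 + 7 + 5 = 1727


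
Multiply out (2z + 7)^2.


Expand (2z + 7)^2 by repeated multiplication:
= 4z^2 + 28z + 49


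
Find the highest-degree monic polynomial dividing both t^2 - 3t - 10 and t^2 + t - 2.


Factor each:
  t^2 - 3t - 10 = (t + 2)(t - 5)
  t^2 + t - 2 = (t + 2)(t - 1)
Common monic factor: t + 2


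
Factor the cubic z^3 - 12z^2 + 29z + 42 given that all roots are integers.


Try integer roots (divisors of 42). z=7: p(7)=0.
Divide out (z - 7): quotient is z^2 - 5z - 6.
Factor the quadratic: (z - 6)(z + 1)
Result: (z - 7)(z - 6)(z + 1)


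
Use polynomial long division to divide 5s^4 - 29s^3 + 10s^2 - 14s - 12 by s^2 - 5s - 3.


(5s^4 - 29s^3 + 10s^2 - 14s - 12) / (s^2 - 5s - 3)
Step 1: 5s^2 * (s^2 - 5s - 3) = 5s^4 - 25s^3 - 15s^2; subtract.
Step 2: -4s * (s^2 - 5s - 3) = -4s^3 + 20s^2 + 12s; subtract.
Step 3: 5 * (s^2 - 5s - 3) = 5s^2 - 25s - 15; subtract.
Quotient: 5s^2 - 4s + 5, Remainder: -s + 3


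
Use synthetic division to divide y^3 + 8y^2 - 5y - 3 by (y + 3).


Synthetic division with c = -3. Coefficients: 1, 8, -5, -3
Bring down 1.
  1 * -3 = -3; -3 + 8 = 5
  5 * -3 = -15; -15 - 5 = -20
  -20 * -3 = 60; 60 - 3 = 57
Quotient: y^2 + 5y - 20, Remainder: 57


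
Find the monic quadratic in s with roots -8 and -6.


p(s) = (s + 8)(s + 6)
Expand: s^2 + 14s + 48


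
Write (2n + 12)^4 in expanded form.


Expand (2n + 12)^4 by repeated multiplication:
  (2n + 12)^2 = 4n^2 + 48n + 144
  (2n + 12)^3 = 8n^3 + 144n^2 + 864n + 1728
= 16n^4 + 384n^3 + 3456n^2 + 13824n + 20736


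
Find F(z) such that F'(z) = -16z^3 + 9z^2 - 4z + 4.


Reverse power rule on each term:
  ∫ -16z^3 dz = -4z^4
  ∫ 9z^2 dz = 3z^3
  ∫ -4z dz = -2z^2
  ∫ 4 dz = 4z
F(z) = -4z^4 + 3z^3 - 2z^2 + 4z + C


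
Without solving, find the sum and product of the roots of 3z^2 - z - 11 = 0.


For az^2+bz+c=0: sum = -b/a, product = c/a.
a=3, b=-1, c=-11
Sum = -(-1)/3 = 1/3
Product = (-11)/3 = -11/3


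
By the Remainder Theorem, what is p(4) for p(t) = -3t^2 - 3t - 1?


By the Remainder Theorem, the remainder equals p(4):
  -3*(4)^2 = -48
  -3*(4)^1 = -12
  constant: -1
Sum: -48 - 12 - 1 = -61


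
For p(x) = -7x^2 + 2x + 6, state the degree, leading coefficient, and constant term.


Highest power of x is 2, with coefficient -7. Constant term is 6.
Degree = 2, leading coefficient = -7, constant term = 6


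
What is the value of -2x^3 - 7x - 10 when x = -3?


Using direct substitution:
  -2 * (-3)^3 = 54
  0 * (-3)^2 = 0
  -7 * (-3)^1 = 21
  constant: -10
Sum = 54 + 0 + 21 - 10 = 65


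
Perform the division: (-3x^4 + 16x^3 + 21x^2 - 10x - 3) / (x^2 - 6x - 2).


(-3x^4 + 16x^3 + 21x^2 - 10x - 3) / (x^2 - 6x - 2)
Step 1: -3x^2 * (x^2 - 6x - 2) = -3x^4 + 18x^3 + 6x^2; subtract.
Step 2: -2x * (x^2 - 6x - 2) = -2x^3 + 12x^2 + 4x; subtract.
Step 3: 3 * (x^2 - 6x - 2) = 3x^2 - 18x - 6; subtract.
Quotient: -3x^2 - 2x + 3, Remainder: 4x + 3


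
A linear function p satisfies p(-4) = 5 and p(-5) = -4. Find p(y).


p(y) = my + b. Using p(-4)=5, p(-5)=-4:
m = (5 + 4)/(-4 + 5) = 9/1 = 9
b = 5 - m*(-4) = 5 + 36 = 41
p(y) = 9y + 41


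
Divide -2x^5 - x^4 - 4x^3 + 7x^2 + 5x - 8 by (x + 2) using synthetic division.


Synthetic division with c = -2. Coefficients: -2, -1, -4, 7, 5, -8
Bring down -2.
  -2 * -2 = 4; 4 - 1 = 3
  3 * -2 = -6; -6 - 4 = -10
  -10 * -2 = 20; 20 + 7 = 27
  27 * -2 = -54; -54 + 5 = -49
  -49 * -2 = 98; 98 - 8 = 90
Quotient: -2x^4 + 3x^3 - 10x^2 + 27x - 49, Remainder: 90


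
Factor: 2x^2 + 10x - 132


Roots satisfy r1 + r2 = -b/a = -5 and r1*r2 = c/a = -66.
So r1 = 6, r2 = -11.
2x^2 + 10x - 132 = 2(x - r1)(x - r2) = 2(x - 6)(x + 11)


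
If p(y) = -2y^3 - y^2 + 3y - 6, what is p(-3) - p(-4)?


p(-3) = 30
p(-4) = 94
p(-3) - p(-4) = 30 - 94 = -64


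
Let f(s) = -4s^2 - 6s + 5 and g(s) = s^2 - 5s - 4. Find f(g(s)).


Substitute g(s) into f:
f(g(s)) = -4*(s^2 - 5s - 4)^2 + (-6)*(s^2 - 5s - 4) + 5
(s^2 - 5s - 4)^2 = s^4 - 10s^3 + 17s^2 + 40s + 16
Expand and combine: -4s^4 + 40s^3 - 74s^2 - 130s - 35


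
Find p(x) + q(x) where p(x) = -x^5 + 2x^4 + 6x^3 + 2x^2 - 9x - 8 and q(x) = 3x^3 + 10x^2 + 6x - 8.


Align terms by degree and add:
  -x^5 + 2x^4 + 6x^3 + 2x^2 - 9x - 8
+ 3x^3 + 10x^2 + 6x - 8
= -x^5 + 2x^4 + 9x^3 + 12x^2 - 3x - 16


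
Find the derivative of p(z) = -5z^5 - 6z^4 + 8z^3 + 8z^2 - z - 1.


Apply the power rule term by term:
  d/dz(-5z^5) = -25z^4
  d/dz(-6z^4) = -24z^3
  d/dz(8z^3) = 24z^2
  d/dz(8z^2) = 16z
  d/dz(-z) = -1
  d/dz(-1) = 0
p'(z) = -25z^4 - 24z^3 + 24z^2 + 16z - 1


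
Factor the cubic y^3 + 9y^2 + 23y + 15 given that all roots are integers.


Try integer roots (divisors of 15). y=-5: p(-5)=0.
Divide out (y + 5): quotient is y^2 + 4y + 3.
Factor the quadratic: (y + 3)(y + 1)
Result: (y + 5)(y + 3)(y + 1)


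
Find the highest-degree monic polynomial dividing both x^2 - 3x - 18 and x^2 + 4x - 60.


Factor each:
  x^2 - 3x - 18 = (x - 6)(x + 3)
  x^2 + 4x - 60 = (x - 6)(x + 10)
Common monic factor: x - 6


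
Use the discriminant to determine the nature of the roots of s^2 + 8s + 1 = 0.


D = b^2 - 4ac = (8)^2 - 4(1)(1) = 64 - 4 = 60
Since D > 0: two distinct irrational roots


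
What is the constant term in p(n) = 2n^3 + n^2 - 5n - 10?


Read off the constant term: -10


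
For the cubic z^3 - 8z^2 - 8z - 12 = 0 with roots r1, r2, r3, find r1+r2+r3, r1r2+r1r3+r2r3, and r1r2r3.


Monic cubic z^3+bz^2+cz+d=0: sum=-b, pairwise sum=c, product=-d.
b=-8, c=-8, d=-12
r1+r2+r3 = 8
r1r2+r1r3+r2r3 = -8
r1r2r3 = 12


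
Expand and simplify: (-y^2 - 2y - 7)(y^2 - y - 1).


Distribute each term of the first polynomial:
  (-y^2)(y^2 - y - 1) = -y^4 + y^3 + y^2
  (-2y)(y^2 - y - 1) = -2y^3 + 2y^2 + 2y
  (-7)(y^2 - y - 1) = -7y^2 + 7y + 7
Sum: -y^4 - y^3 - 4y^2 + 9y + 7


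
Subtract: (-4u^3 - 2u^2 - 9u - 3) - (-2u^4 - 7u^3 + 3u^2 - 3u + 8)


Distribute the minus sign:
  (-4u^3 - 2u^2 - 9u - 3)
- (-2u^4 - 7u^3 + 3u^2 - 3u + 8)
Negate second polynomial: 2u^4 + 7u^3 - 3u^2 + 3u - 8
Add: 2u^4 + 3u^3 - 5u^2 - 6u - 11


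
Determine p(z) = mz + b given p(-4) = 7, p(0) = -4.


p(z) = mz + b. Using p(-4)=7, p(0)=-4:
m = (7 + 4)/(-4) = 11/-4 = -11/4
b = 7 - m*(-4) = 7 - 11 = -4
p(z) = -(11/4)z - 4


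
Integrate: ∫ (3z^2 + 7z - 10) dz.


Reverse power rule on each term:
  ∫ 3z^2 dz = z^3
  ∫ 7z dz = (7/2)z^2
  ∫ -10 dz = -10z
F(z) = z^3 + (7/2)z^2 - 10z + C


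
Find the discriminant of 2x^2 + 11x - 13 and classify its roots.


D = b^2 - 4ac = (11)^2 - 4(2)(-13) = 121 + 104 = 225
Since D > 0: two distinct rational roots


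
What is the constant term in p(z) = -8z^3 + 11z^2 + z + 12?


Read off the constant term: 12


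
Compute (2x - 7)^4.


Expand (2x - 7)^4 by repeated multiplication:
  (2x - 7)^2 = 4x^2 - 28x + 49
  (2x - 7)^3 = 8x^3 - 84x^2 + 294x - 343
= 16x^4 - 224x^3 + 1176x^2 - 2744x + 2401


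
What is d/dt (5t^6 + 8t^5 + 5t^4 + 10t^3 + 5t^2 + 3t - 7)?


Apply the power rule term by term:
  d/dt(5t^6) = 30t^5
  d/dt(8t^5) = 40t^4
  d/dt(5t^4) = 20t^3
  d/dt(10t^3) = 30t^2
  d/dt(5t^2) = 10t
  d/dt(3t) = 3
  d/dt(-7) = 0
p'(t) = 30t^5 + 40t^4 + 20t^3 + 30t^2 + 10t + 3


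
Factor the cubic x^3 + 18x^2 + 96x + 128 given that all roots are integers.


Try integer roots (divisors of 128). x=-2: p(-2)=0.
Divide out (x + 2): quotient is x^2 + 16x + 64.
Factor the quadratic: (x + 8)(x + 8)
Result: (x + 2)(x + 8)(x + 8)


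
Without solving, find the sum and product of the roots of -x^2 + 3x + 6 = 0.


For ax^2+bx+c=0: sum = -b/a, product = c/a.
a=-1, b=3, c=6
Sum = -(3)/-1 = 3
Product = (6)/-1 = -6


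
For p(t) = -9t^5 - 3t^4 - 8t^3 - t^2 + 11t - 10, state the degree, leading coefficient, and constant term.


Highest power of t is 5, with coefficient -9. Constant term is -10.
Degree = 5, leading coefficient = -9, constant term = -10


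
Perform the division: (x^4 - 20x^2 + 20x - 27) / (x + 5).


(x^4 - 20x^2 + 20x - 27) / (x + 5)
Step 1: x^3 * (x + 5) = x^4 + 5x^3; subtract.
Step 2: -5x^2 * (x + 5) = -5x^3 - 25x^2; subtract.
Step 3: 5x * (x + 5) = 5x^2 + 25x; subtract.
Step 4: -5 * (x + 5) = -5x - 25; subtract.
Quotient: x^3 - 5x^2 + 5x - 5, Remainder: -2


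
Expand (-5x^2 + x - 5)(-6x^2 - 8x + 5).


Distribute each term of the first polynomial:
  (-5x^2)(-6x^2 - 8x + 5) = 30x^4 + 40x^3 - 25x^2
  (x)(-6x^2 - 8x + 5) = -6x^3 - 8x^2 + 5x
  (-5)(-6x^2 - 8x + 5) = 30x^2 + 40x - 25
Sum: 30x^4 + 34x^3 - 3x^2 + 45x - 25


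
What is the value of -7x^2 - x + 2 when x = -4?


Using direct substitution:
  -7 * (-4)^2 = -112
  -1 * (-4)^1 = 4
  constant: 2
Sum = -112 + 4 + 2 = -106


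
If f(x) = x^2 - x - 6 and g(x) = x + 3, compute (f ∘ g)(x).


Substitute g(x) into f:
f(g(x)) = 1*(x + 3)^2 + (-1)*(x + 3) + (-6)
(x + 3)^2 = x^2 + 6x + 9
Expand and combine: x^2 + 5x


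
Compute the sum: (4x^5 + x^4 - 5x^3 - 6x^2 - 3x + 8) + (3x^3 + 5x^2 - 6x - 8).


Align terms by degree and add:
  4x^5 + x^4 - 5x^3 - 6x^2 - 3x + 8
+ 3x^3 + 5x^2 - 6x - 8
= 4x^5 + x^4 - 2x^3 - x^2 - 9x


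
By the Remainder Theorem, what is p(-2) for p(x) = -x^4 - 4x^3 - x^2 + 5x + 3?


By the Remainder Theorem, the remainder equals p(-2):
  -1*(-2)^4 = -16
  -4*(-2)^3 = 32
  -1*(-2)^2 = -4
  5*(-2)^1 = -10
  constant: 3
Sum: -16 + 32 - 4 - 10 + 3 = 5


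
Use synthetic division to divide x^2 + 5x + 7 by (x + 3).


Synthetic division with c = -3. Coefficients: 1, 5, 7
Bring down 1.
  1 * -3 = -3; -3 + 5 = 2
  2 * -3 = -6; -6 + 7 = 1
Quotient: x + 2, Remainder: 1


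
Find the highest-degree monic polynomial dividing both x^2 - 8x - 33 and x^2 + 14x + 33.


Factor each:
  x^2 - 8x - 33 = (x + 3)(x - 11)
  x^2 + 14x + 33 = (x + 3)(x + 11)
Common monic factor: x + 3


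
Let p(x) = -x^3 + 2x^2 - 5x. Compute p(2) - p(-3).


p(2) = -10
p(-3) = 60
p(2) - p(-3) = -10 - 60 = -70


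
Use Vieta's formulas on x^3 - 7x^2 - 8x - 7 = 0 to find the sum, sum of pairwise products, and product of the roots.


Monic cubic x^3+bx^2+cx+d=0: sum=-b, pairwise sum=c, product=-d.
b=-7, c=-8, d=-7
r1+r2+r3 = 7
r1r2+r1r3+r2r3 = -8
r1r2r3 = 7


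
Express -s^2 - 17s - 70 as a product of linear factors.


Roots satisfy r1 + r2 = -b/a = -17 and r1*r2 = c/a = 70.
So r1 = -7, r2 = -10.
-s^2 - 17s - 70 = -(s - r1)(s - r2) = -(s + 7)(s + 10)


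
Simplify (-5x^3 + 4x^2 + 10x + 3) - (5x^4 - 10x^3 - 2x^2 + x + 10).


Distribute the minus sign:
  (-5x^3 + 4x^2 + 10x + 3)
- (5x^4 - 10x^3 - 2x^2 + x + 10)
Negate second polynomial: -5x^4 + 10x^3 + 2x^2 - x - 10
Add: -5x^4 + 5x^3 + 6x^2 + 9x - 7


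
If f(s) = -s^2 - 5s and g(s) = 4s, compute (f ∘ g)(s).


Substitute g(s) into f:
f(g(s)) = -1*(4s)^2 + (-5)*(4s)
(4s)^2 = 16s^2
Expand and combine: -16s^2 - 20s


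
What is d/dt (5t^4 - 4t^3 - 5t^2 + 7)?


Apply the power rule term by term:
  d/dt(5t^4) = 20t^3
  d/dt(-4t^3) = -12t^2
  d/dt(-5t^2) = -10t
  d/dt(7) = 0
p'(t) = 20t^3 - 12t^2 - 10t


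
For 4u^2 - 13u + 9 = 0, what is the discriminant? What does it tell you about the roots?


D = b^2 - 4ac = (-13)^2 - 4(4)(9) = 169 - 144 = 25
Since D > 0: two distinct rational roots


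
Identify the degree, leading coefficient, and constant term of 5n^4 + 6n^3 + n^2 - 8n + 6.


Highest power of n is 4, with coefficient 5. Constant term is 6.
Degree = 4, leading coefficient = 5, constant term = 6


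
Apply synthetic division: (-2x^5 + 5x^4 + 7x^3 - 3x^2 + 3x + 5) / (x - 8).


Synthetic division with c = 8. Coefficients: -2, 5, 7, -3, 3, 5
Bring down -2.
  -2 * 8 = -16; -16 + 5 = -11
  -11 * 8 = -88; -88 + 7 = -81
  -81 * 8 = -648; -648 - 3 = -651
  -651 * 8 = -5208; -5208 + 3 = -5205
  -5205 * 8 = -41640; -41640 + 5 = -41635
Quotient: -2x^4 - 11x^3 - 81x^2 - 651x - 5205, Remainder: -41635


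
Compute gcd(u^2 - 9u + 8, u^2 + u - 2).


Factor each:
  u^2 - 9u + 8 = (u - 1)(u - 8)
  u^2 + u - 2 = (u - 1)(u + 2)
Common monic factor: u - 1


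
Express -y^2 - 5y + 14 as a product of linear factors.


Roots satisfy r1 + r2 = -b/a = -5 and r1*r2 = c/a = -14.
So r1 = -7, r2 = 2.
-y^2 - 5y + 14 = -(y - r1)(y - r2) = -(y + 7)(y - 2)


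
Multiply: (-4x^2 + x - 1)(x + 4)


Distribute each term of the first polynomial:
  (-4x^2)(x + 4) = -4x^3 - 16x^2
  (x)(x + 4) = x^2 + 4x
  (-1)(x + 4) = -x - 4
Sum: -4x^3 - 15x^2 + 3x - 4


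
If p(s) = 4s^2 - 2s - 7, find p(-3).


Using direct substitution:
  4 * (-3)^2 = 36
  -2 * (-3)^1 = 6
  constant: -7
Sum = 36 + 6 - 7 = 35


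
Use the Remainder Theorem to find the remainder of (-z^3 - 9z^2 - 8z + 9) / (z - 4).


By the Remainder Theorem, the remainder equals p(4):
  -1*(4)^3 = -64
  -9*(4)^2 = -144
  -8*(4)^1 = -32
  constant: 9
Sum: -64 - 144 - 32 + 9 = -231


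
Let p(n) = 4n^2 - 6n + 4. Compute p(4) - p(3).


p(4) = 44
p(3) = 22
p(4) - p(3) = 44 - 22 = 22


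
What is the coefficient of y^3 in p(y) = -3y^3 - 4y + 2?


Read off the coefficient of y^3: -3


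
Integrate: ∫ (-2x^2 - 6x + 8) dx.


Reverse power rule on each term:
  ∫ -2x^2 dx = -(2/3)x^3
  ∫ -6x dx = -3x^2
  ∫ 8 dx = 8x
F(x) = -(2/3)x^3 - 3x^2 + 8x + C


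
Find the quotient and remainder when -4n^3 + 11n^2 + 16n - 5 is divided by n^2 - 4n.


(-4n^3 + 11n^2 + 16n - 5) / (n^2 - 4n)
Step 1: -4n * (n^2 - 4n) = -4n^3 + 16n^2; subtract.
Step 2: -5 * (n^2 - 4n) = -5n^2 + 20n; subtract.
Quotient: -4n - 5, Remainder: -4n - 5


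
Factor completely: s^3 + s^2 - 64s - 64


Try integer roots (divisors of -64). s=8: p(8)=0.
Divide out (s - 8): quotient is s^2 + 9s + 8.
Factor the quadratic: (s + 1)(s + 8)
Result: (s - 8)(s + 1)(s + 8)


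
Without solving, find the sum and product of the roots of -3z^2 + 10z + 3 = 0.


For az^2+bz+c=0: sum = -b/a, product = c/a.
a=-3, b=10, c=3
Sum = -(10)/-3 = 10/3
Product = (3)/-3 = -1


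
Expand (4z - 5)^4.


Expand (4z - 5)^4 by repeated multiplication:
  (4z - 5)^2 = 16z^2 - 40z + 25
  (4z - 5)^3 = 64z^3 - 240z^2 + 300z - 125
= 256z^4 - 1280z^3 + 2400z^2 - 2000z + 625


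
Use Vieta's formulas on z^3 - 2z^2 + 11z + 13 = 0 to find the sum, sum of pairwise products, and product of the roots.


Monic cubic z^3+bz^2+cz+d=0: sum=-b, pairwise sum=c, product=-d.
b=-2, c=11, d=13
r1+r2+r3 = 2
r1r2+r1r3+r2r3 = 11
r1r2r3 = -13


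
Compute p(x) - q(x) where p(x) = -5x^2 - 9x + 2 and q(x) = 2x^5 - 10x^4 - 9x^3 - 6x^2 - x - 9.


Distribute the minus sign:
  (-5x^2 - 9x + 2)
- (2x^5 - 10x^4 - 9x^3 - 6x^2 - x - 9)
Negate second polynomial: -2x^5 + 10x^4 + 9x^3 + 6x^2 + x + 9
Add: -2x^5 + 10x^4 + 9x^3 + x^2 - 8x + 11


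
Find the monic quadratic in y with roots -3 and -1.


p(y) = (y + 3)(y + 1)
Expand: y^2 + 4y + 3


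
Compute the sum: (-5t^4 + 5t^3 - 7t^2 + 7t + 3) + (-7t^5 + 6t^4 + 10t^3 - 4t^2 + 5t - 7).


Align terms by degree and add:
  -5t^4 + 5t^3 - 7t^2 + 7t + 3
  -7t^5 + 6t^4 + 10t^3 - 4t^2 + 5t - 7
= -7t^5 + t^4 + 15t^3 - 11t^2 + 12t - 4


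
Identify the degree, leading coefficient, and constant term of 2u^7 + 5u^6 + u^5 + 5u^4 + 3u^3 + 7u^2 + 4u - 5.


Highest power of u is 7, with coefficient 2. Constant term is -5.
Degree = 7, leading coefficient = 2, constant term = -5


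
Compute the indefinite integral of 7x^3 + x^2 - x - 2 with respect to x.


Reverse power rule on each term:
  ∫ 7x^3 dx = (7/4)x^4
  ∫ x^2 dx = (1/3)x^3
  ∫ -x dx = -(1/2)x^2
  ∫ -2 dx = -2x
F(x) = (7/4)x^4 + (1/3)x^3 - (1/2)x^2 - 2x + C


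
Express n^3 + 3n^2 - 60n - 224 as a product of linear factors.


Try integer roots (divisors of -224). n=8: p(8)=0.
Divide out (n - 8): quotient is n^2 + 11n + 28.
Factor the quadratic: (n + 7)(n + 4)
Result: (n - 8)(n + 7)(n + 4)


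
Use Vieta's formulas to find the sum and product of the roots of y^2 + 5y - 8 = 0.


For ay^2+by+c=0: sum = -b/a, product = c/a.
a=1, b=5, c=-8
Sum = -(5)/1 = -5
Product = (-8)/1 = -8


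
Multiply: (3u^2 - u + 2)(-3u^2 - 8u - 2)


Distribute each term of the first polynomial:
  (3u^2)(-3u^2 - 8u - 2) = -9u^4 - 24u^3 - 6u^2
  (-u)(-3u^2 - 8u - 2) = 3u^3 + 8u^2 + 2u
  (2)(-3u^2 - 8u - 2) = -6u^2 - 16u - 4
Sum: -9u^4 - 21u^3 - 4u^2 - 14u - 4


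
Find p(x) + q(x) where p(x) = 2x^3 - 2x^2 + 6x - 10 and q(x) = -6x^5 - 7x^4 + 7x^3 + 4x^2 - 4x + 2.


Align terms by degree and add:
  2x^3 - 2x^2 + 6x - 10
  -6x^5 - 7x^4 + 7x^3 + 4x^2 - 4x + 2
= -6x^5 - 7x^4 + 9x^3 + 2x^2 + 2x - 8


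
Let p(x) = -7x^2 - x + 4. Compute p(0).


Using direct substitution:
  -7 * (0)^2 = 0
  -1 * (0)^1 = 0
  constant: 4
Sum = 0 + 0 + 4 = 4


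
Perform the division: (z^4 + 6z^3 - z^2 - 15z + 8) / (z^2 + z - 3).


(z^4 + 6z^3 - z^2 - 15z + 8) / (z^2 + z - 3)
Step 1: z^2 * (z^2 + z - 3) = z^4 + z^3 - 3z^2; subtract.
Step 2: 5z * (z^2 + z - 3) = 5z^3 + 5z^2 - 15z; subtract.
Step 3: -3 * (z^2 + z - 3) = -3z^2 - 3z + 9; subtract.
Quotient: z^2 + 5z - 3, Remainder: 3z - 1


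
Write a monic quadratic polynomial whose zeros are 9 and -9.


p(z) = (z - 9)(z + 9)
Expand: z^2 - 81


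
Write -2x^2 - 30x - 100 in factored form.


Roots satisfy r1 + r2 = -b/a = -15 and r1*r2 = c/a = 50.
So r1 = -5, r2 = -10.
-2x^2 - 30x - 100 = -2(x - r1)(x - r2) = -2(x + 5)(x + 10)


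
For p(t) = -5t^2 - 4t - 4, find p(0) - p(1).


p(0) = -4
p(1) = -13
p(0) - p(1) = -4 + 13 = 9


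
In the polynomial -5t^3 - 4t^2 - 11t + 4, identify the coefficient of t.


Read off the coefficient of t: -11


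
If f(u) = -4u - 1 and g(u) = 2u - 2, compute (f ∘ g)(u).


Substitute g(u) into f:
f(g(u)) = -4*(2u - 2) + (-1)
Expand and combine: -8u + 7


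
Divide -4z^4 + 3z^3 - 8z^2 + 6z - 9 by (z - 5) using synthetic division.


Synthetic division with c = 5. Coefficients: -4, 3, -8, 6, -9
Bring down -4.
  -4 * 5 = -20; -20 + 3 = -17
  -17 * 5 = -85; -85 - 8 = -93
  -93 * 5 = -465; -465 + 6 = -459
  -459 * 5 = -2295; -2295 - 9 = -2304
Quotient: -4z^3 - 17z^2 - 93z - 459, Remainder: -2304


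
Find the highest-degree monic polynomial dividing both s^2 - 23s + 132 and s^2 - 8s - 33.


Factor each:
  s^2 - 23s + 132 = (s - 11)(s - 12)
  s^2 - 8s - 33 = (s - 11)(s + 3)
Common monic factor: s - 11


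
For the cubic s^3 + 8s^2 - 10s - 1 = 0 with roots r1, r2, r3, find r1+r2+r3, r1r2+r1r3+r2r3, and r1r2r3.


Monic cubic s^3+bs^2+cs+d=0: sum=-b, pairwise sum=c, product=-d.
b=8, c=-10, d=-1
r1+r2+r3 = -8
r1r2+r1r3+r2r3 = -10
r1r2r3 = 1


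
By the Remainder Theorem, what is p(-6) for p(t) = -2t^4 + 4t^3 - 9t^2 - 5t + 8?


By the Remainder Theorem, the remainder equals p(-6):
  -2*(-6)^4 = -2592
  4*(-6)^3 = -864
  -9*(-6)^2 = -324
  -5*(-6)^1 = 30
  constant: 8
Sum: -2592 - 864 - 324 + 30 + 8 = -3742


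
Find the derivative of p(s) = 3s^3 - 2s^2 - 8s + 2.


Apply the power rule term by term:
  d/ds(3s^3) = 9s^2
  d/ds(-2s^2) = -4s
  d/ds(-8s) = -8
  d/ds(2) = 0
p'(s) = 9s^2 - 4s - 8


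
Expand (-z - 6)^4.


Expand (-z - 6)^4 by repeated multiplication:
  (-z - 6)^2 = z^2 + 12z + 36
  (-z - 6)^3 = -z^3 - 18z^2 - 108z - 216
= z^4 + 24z^3 + 216z^2 + 864z + 1296


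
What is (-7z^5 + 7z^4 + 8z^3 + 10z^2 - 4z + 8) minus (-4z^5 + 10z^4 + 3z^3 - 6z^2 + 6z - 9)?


Distribute the minus sign:
  (-7z^5 + 7z^4 + 8z^3 + 10z^2 - 4z + 8)
- (-4z^5 + 10z^4 + 3z^3 - 6z^2 + 6z - 9)
Negate second polynomial: 4z^5 - 10z^4 - 3z^3 + 6z^2 - 6z + 9
Add: -3z^5 - 3z^4 + 5z^3 + 16z^2 - 10z + 17


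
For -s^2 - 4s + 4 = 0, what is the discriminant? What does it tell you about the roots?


D = b^2 - 4ac = (-4)^2 - 4(-1)(4) = 16 + 16 = 32
Since D > 0: two distinct irrational roots


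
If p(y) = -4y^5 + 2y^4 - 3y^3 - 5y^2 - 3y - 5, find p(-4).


Using direct substitution:
  -4 * (-4)^5 = 4096
  2 * (-4)^4 = 512
  -3 * (-4)^3 = 192
  -5 * (-4)^2 = -80
  -3 * (-4)^1 = 12
  constant: -5
Sum = 4096 + 512 + 192 - 80 + 12 - 5 = 4727


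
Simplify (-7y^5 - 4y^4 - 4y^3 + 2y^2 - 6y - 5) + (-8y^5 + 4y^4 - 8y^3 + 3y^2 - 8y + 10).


Align terms by degree and add:
  -7y^5 - 4y^4 - 4y^3 + 2y^2 - 6y - 5
  -8y^5 + 4y^4 - 8y^3 + 3y^2 - 8y + 10
= -15y^5 - 12y^3 + 5y^2 - 14y + 5


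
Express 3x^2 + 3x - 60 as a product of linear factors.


Roots satisfy r1 + r2 = -b/a = -1 and r1*r2 = c/a = -20.
So r1 = 4, r2 = -5.
3x^2 + 3x - 60 = 3(x - r1)(x - r2) = 3(x - 4)(x + 5)


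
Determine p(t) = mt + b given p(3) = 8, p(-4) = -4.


p(t) = mt + b. Using p(3)=8, p(-4)=-4:
m = (8 + 4)/(3 + 4) = 12/7 = 12/7
b = 8 - m*(3) = 8 - 36/7 = 20/7
p(t) = (12/7)t + (20/7)


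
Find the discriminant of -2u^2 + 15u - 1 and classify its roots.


D = b^2 - 4ac = (15)^2 - 4(-2)(-1) = 225 - 8 = 217
Since D > 0: two distinct irrational roots


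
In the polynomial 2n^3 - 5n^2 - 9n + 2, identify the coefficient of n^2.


Read off the coefficient of n^2: -5


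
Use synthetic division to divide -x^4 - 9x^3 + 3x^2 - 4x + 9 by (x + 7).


Synthetic division with c = -7. Coefficients: -1, -9, 3, -4, 9
Bring down -1.
  -1 * -7 = 7; 7 - 9 = -2
  -2 * -7 = 14; 14 + 3 = 17
  17 * -7 = -119; -119 - 4 = -123
  -123 * -7 = 861; 861 + 9 = 870
Quotient: -x^3 - 2x^2 + 17x - 123, Remainder: 870


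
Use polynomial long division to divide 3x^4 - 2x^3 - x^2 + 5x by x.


(3x^4 - 2x^3 - x^2 + 5x) / (x)
Step 1: 3x^3 * (x) = 3x^4; subtract.
Step 2: -2x^2 * (x) = -2x^3; subtract.
Step 3: -x * (x) = -x^2; subtract.
Step 4: 5 * (x) = 5x; subtract.
Quotient: 3x^3 - 2x^2 - x + 5, Remainder: 0


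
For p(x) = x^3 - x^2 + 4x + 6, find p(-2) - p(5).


p(-2) = -14
p(5) = 126
p(-2) - p(5) = -14 - 126 = -140


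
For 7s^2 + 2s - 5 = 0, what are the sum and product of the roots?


For as^2+bs+c=0: sum = -b/a, product = c/a.
a=7, b=2, c=-5
Sum = -(2)/7 = -2/7
Product = (-5)/7 = -5/7


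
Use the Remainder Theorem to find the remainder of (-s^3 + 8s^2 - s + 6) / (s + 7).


By the Remainder Theorem, the remainder equals p(-7):
  -1*(-7)^3 = 343
  8*(-7)^2 = 392
  -1*(-7)^1 = 7
  constant: 6
Sum: 343 + 392 + 7 + 6 = 748


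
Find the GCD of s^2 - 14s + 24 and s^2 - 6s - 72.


Factor each:
  s^2 - 14s + 24 = (s - 12)(s - 2)
  s^2 - 6s - 72 = (s - 12)(s + 6)
Common monic factor: s - 12


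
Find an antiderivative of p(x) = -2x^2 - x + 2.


Reverse power rule on each term:
  ∫ -2x^2 dx = -(2/3)x^3
  ∫ -x dx = -(1/2)x^2
  ∫ 2 dx = 2x
F(x) = -(2/3)x^3 - (1/2)x^2 + 2x + C


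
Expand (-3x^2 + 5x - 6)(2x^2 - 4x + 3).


Distribute each term of the first polynomial:
  (-3x^2)(2x^2 - 4x + 3) = -6x^4 + 12x^3 - 9x^2
  (5x)(2x^2 - 4x + 3) = 10x^3 - 20x^2 + 15x
  (-6)(2x^2 - 4x + 3) = -12x^2 + 24x - 18
Sum: -6x^4 + 22x^3 - 41x^2 + 39x - 18


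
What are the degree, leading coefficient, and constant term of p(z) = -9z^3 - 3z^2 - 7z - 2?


Highest power of z is 3, with coefficient -9. Constant term is -2.
Degree = 3, leading coefficient = -9, constant term = -2


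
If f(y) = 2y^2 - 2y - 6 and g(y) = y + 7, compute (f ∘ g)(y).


Substitute g(y) into f:
f(g(y)) = 2*(y + 7)^2 + (-2)*(y + 7) + (-6)
(y + 7)^2 = y^2 + 14y + 49
Expand and combine: 2y^2 + 26y + 78


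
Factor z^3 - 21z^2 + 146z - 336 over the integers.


Try integer roots (divisors of -336). z=8: p(8)=0.
Divide out (z - 8): quotient is z^2 - 13z + 42.
Factor the quadratic: (z - 7)(z - 6)
Result: (z - 8)(z - 7)(z - 6)


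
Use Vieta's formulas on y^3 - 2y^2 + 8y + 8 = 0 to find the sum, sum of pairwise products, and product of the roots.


Monic cubic y^3+by^2+cy+d=0: sum=-b, pairwise sum=c, product=-d.
b=-2, c=8, d=8
r1+r2+r3 = 2
r1r2+r1r3+r2r3 = 8
r1r2r3 = -8


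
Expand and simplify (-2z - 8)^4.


Expand (-2z - 8)^4 by repeated multiplication:
  (-2z - 8)^2 = 4z^2 + 32z + 64
  (-2z - 8)^3 = -8z^3 - 96z^2 - 384z - 512
= 16z^4 + 256z^3 + 1536z^2 + 4096z + 4096


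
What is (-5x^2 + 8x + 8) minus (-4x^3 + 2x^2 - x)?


Distribute the minus sign:
  (-5x^2 + 8x + 8)
- (-4x^3 + 2x^2 - x)
Negate second polynomial: 4x^3 - 2x^2 + x
Add: 4x^3 - 7x^2 + 9x + 8


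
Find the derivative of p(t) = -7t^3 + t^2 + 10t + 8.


Apply the power rule term by term:
  d/dt(-7t^3) = -21t^2
  d/dt(t^2) = 2t
  d/dt(10t) = 10
  d/dt(8) = 0
p'(t) = -21t^2 + 2t + 10


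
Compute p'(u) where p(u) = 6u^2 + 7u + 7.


Apply the power rule term by term:
  d/du(6u^2) = 12u
  d/du(7u) = 7
  d/du(7) = 0
p'(u) = 12u + 7


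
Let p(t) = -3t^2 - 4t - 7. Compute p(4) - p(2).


p(4) = -71
p(2) = -27
p(4) - p(2) = -71 + 27 = -44


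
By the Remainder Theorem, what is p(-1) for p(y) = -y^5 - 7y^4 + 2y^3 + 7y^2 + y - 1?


By the Remainder Theorem, the remainder equals p(-1):
  -1*(-1)^5 = 1
  -7*(-1)^4 = -7
  2*(-1)^3 = -2
  7*(-1)^2 = 7
  1*(-1)^1 = -1
  constant: -1
Sum: 1 - 7 - 2 + 7 - 1 - 1 = -3


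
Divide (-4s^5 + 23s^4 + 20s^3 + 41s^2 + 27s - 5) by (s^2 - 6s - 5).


(-4s^5 + 23s^4 + 20s^3 + 41s^2 + 27s - 5) / (s^2 - 6s - 5)
Step 1: -4s^3 * (s^2 - 6s - 5) = -4s^5 + 24s^4 + 20s^3; subtract.
Step 2: -s^2 * (s^2 - 6s - 5) = -s^4 + 6s^3 + 5s^2; subtract.
Step 3: -6s * (s^2 - 6s - 5) = -6s^3 + 36s^2 + 30s; subtract.
Step 4: 0 * (s^2 - 6s - 5) = 0; subtract.
Quotient: -4s^3 - s^2 - 6s, Remainder: -3s - 5


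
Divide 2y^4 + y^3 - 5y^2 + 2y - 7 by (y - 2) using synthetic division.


Synthetic division with c = 2. Coefficients: 2, 1, -5, 2, -7
Bring down 2.
  2 * 2 = 4; 4 + 1 = 5
  5 * 2 = 10; 10 - 5 = 5
  5 * 2 = 10; 10 + 2 = 12
  12 * 2 = 24; 24 - 7 = 17
Quotient: 2y^3 + 5y^2 + 5y + 12, Remainder: 17


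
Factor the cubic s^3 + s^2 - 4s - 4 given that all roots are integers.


Try integer roots (divisors of -4). s=2: p(2)=0.
Divide out (s - 2): quotient is s^2 + 3s + 2.
Factor the quadratic: (s + 2)(s + 1)
Result: (s - 2)(s + 2)(s + 1)
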